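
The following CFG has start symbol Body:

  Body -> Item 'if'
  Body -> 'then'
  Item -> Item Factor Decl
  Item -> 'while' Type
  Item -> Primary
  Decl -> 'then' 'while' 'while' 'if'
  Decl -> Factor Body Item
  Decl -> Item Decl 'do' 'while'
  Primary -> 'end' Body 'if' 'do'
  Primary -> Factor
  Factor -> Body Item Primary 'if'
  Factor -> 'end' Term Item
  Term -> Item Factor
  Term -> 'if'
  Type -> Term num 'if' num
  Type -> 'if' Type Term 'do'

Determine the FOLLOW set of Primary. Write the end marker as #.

In Item -> Primary: Primary is at the end, add FOLLOW(Item) = { 'do', 'end', 'if', 'then', 'while', num }.
In Factor -> Body Item Primary 'if': add FIRST('if') = { 'if' }.
Union: FOLLOW(Primary) = { 'do', 'end', 'if', 'then', 'while', num }.

{ 'do', 'end', 'if', 'then', 'while', num }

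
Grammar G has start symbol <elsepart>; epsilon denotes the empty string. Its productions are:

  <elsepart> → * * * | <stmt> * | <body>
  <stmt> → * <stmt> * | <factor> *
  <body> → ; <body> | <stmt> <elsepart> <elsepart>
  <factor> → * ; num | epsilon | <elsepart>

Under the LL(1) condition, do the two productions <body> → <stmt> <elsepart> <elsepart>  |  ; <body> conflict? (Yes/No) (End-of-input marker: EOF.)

FIRST(<stmt> <elsepart> <elsepart>) = { *, ; } and FIRST(; <body>) = { ; }.
Both contain ;, so the two alternatives are not disjoint — LL(1) conflict.

Yes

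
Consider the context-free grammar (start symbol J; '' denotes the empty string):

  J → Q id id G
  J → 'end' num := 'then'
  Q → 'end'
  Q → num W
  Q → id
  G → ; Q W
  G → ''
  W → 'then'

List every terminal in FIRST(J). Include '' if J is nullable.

{ 'end', id, num }

From J → Q id id G: add FIRST(Q) = { 'end', id, num }.
J → 'end' num := 'then' contributes {'end'}.
Union: FIRST(J) = { 'end', id, num }.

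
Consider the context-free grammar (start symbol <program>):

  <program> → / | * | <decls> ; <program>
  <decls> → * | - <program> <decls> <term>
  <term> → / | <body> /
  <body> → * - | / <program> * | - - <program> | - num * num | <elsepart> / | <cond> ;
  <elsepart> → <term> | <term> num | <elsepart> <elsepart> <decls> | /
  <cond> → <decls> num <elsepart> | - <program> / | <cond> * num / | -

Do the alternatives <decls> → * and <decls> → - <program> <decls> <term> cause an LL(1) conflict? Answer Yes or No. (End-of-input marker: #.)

No

FIRST(*) = { * } and FIRST(- <program> <decls> <term>) = { - }.
The FIRST sets are disjoint and neither alternative is nullable — no conflict.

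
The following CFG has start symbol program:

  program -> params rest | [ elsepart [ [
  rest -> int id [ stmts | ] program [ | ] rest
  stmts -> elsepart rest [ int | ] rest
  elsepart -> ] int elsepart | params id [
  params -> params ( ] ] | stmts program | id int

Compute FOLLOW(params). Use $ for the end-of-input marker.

In program -> params rest: add FIRST(rest) = { ], int }.
In elsepart -> params id [: add FIRST(id [) = { id }.
In params -> params ( ] ]: add FIRST(( ] ]) = { ( }.
Union: FOLLOW(params) = { (, ], id, int }.

{ (, ], id, int }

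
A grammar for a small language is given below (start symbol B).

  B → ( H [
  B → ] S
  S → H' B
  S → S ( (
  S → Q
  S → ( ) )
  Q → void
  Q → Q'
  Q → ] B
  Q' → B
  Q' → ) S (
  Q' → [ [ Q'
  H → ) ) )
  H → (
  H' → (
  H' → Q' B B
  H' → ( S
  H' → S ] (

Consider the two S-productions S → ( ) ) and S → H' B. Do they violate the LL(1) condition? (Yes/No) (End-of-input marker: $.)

Yes

FIRST(( ) )) = { ( } and FIRST(H' B) = { (, ), [, ], void }.
Both contain (, so the two alternatives are not disjoint — LL(1) conflict.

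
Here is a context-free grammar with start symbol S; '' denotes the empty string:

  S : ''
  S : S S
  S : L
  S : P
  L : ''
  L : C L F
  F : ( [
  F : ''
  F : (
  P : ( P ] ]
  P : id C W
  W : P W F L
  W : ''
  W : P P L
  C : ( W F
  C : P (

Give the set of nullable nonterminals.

Directly nullable (have an ''-production): S, L, F, W.
No other nonterminal has a production whose RHS symbols are all nullable.

{ F, L, S, W }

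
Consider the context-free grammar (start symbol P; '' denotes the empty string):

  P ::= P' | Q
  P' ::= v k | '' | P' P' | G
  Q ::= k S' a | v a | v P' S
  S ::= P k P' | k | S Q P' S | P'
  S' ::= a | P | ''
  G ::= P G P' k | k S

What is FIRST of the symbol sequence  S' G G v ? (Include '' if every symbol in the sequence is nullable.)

Add FIRST(S')\{''} = { a, k, v }; S' is nullable, continue.
Add FIRST(G) = { k, v }; G is not nullable, stop.

{ a, k, v }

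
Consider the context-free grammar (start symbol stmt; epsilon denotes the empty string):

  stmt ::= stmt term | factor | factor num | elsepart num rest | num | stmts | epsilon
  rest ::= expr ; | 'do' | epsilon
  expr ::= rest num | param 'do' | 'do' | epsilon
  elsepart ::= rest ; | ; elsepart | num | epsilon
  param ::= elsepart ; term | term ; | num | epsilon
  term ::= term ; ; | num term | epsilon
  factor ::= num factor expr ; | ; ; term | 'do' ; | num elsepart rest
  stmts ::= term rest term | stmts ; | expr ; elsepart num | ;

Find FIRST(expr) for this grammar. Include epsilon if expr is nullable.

{ 'do', ;, num, epsilon }

From expr ::= rest num: rest nullable, take FIRST(rest) ∪ {num} = { 'do', ;, num }.
From expr ::= param 'do': param nullable, take FIRST(param) ∪ {'do'} = { 'do', ;, num }.
expr ::= 'do' contributes {'do'}.
expr ::= epsilon contributes epsilon.
Union: FIRST(expr) = { 'do', ;, num, epsilon }.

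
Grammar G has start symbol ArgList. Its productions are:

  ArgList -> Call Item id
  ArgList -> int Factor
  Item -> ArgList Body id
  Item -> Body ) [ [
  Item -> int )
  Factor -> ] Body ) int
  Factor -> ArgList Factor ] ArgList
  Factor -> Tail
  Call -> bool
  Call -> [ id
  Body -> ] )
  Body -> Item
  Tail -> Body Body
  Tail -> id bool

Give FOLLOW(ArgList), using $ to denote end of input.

{ $, [, ], bool, id, int }

ArgList is the start symbol, so $ ∈ FOLLOW(ArgList).
In Item -> ArgList Body id: add FIRST(Body id) = { [, ], bool, int }.
In Factor -> ArgList Factor ] ArgList: add FIRST(Factor ] ArgList) = { [, ], bool, id, int }.
In Factor -> ArgList Factor ] ArgList: ArgList is at the end, add FOLLOW(Factor) = { $, [, ], bool, id, int }.
Union: FOLLOW(ArgList) = { $, [, ], bool, id, int }.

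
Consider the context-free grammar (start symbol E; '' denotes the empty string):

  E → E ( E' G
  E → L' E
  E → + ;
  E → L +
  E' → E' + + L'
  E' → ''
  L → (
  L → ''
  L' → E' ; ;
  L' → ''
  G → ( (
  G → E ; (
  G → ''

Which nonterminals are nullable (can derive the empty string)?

{ E', G, L, L' }

Directly nullable (have an ''-production): E', L, L', G.
No other nonterminal has a production whose RHS symbols are all nullable.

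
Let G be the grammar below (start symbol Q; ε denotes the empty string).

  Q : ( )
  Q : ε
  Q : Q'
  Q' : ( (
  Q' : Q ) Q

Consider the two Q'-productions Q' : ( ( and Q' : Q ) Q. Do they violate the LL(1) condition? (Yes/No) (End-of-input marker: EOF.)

FIRST(( () = { ( } and FIRST(Q ) Q) = { (, ) }.
Both contain (, so the two alternatives are not disjoint — LL(1) conflict.

Yes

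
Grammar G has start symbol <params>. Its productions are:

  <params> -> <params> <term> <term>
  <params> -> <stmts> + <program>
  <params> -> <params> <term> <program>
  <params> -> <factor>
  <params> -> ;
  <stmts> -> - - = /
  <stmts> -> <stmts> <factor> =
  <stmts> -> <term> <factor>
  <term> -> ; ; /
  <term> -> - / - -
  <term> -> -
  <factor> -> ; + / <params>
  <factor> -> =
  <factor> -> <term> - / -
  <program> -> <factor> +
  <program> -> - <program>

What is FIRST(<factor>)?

<factor> -> ; + / <params> contributes {;}.
<factor> -> = contributes {=}.
From <factor> -> <term> - / -: add FIRST(<term>) = { -, ; }.
Union: FIRST(<factor>) = { -, ;, = }.

{ -, ;, = }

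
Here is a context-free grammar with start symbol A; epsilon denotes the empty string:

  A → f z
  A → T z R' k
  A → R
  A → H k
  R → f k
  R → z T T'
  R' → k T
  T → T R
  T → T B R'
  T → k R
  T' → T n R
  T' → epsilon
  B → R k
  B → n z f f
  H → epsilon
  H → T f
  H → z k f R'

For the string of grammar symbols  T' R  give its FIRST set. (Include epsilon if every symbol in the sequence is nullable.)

{ f, k, z }

Add FIRST(T')\{epsilon} = { k }; T' is nullable, continue.
Add FIRST(R) = { f, z }; R is not nullable, stop.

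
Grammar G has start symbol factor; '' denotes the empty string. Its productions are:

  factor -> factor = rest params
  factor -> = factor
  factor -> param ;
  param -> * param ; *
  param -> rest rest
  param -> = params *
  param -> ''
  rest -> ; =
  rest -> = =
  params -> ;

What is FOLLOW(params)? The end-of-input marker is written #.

In factor -> factor = rest params: params is at the end, add FOLLOW(factor) = { #, = }.
In param -> = params *: add FIRST(*) = { * }.
Union: FOLLOW(params) = { #, *, = }.

{ #, *, = }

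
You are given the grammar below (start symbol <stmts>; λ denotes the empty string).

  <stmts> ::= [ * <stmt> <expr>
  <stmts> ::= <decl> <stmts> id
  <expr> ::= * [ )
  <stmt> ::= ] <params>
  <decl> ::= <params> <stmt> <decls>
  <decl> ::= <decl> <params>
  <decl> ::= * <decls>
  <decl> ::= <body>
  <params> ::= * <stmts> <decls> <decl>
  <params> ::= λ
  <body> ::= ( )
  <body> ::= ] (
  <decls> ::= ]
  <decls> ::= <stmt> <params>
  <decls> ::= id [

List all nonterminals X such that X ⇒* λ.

{ <params> }

Directly nullable (have an λ-production): <params>.
No other nonterminal has a production whose RHS symbols are all nullable.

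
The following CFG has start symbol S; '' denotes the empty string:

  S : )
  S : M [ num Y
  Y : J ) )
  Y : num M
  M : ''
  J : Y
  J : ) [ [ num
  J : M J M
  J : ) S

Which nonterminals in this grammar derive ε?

Directly nullable (have an ''-production): M.
No other nonterminal has a production whose RHS symbols are all nullable.

{ M }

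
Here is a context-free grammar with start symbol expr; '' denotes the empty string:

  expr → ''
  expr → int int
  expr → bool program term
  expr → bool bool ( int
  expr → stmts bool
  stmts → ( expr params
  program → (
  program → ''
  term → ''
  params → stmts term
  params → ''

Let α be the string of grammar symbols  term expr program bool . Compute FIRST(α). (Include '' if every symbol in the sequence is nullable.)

{ (, bool, int }

Add FIRST(term)\{''} = {  }; term is nullable, continue.
Add FIRST(expr)\{''} = { (, bool, int }; expr is nullable, continue.
Add FIRST(program)\{''} = { ( }; program is nullable, continue.
bool is a terminal; add {bool} and stop.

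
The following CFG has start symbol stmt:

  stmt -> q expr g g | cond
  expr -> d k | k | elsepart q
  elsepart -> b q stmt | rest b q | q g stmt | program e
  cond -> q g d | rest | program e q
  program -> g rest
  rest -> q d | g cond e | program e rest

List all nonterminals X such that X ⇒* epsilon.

No nonterminal has an empty production or an RHS whose symbols are all nullable.

{ } (none)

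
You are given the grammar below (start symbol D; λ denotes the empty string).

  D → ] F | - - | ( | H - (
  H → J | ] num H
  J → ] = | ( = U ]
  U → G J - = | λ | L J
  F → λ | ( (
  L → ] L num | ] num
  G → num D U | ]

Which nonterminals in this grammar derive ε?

{ F, U }

Directly nullable (have an λ-production): U, F.
No other nonterminal has a production whose RHS symbols are all nullable.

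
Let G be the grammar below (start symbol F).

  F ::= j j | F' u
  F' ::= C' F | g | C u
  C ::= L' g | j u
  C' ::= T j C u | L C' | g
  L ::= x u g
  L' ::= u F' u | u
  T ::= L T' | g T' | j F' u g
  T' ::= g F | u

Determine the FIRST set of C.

{ j, u }

From C ::= L' g: add FIRST(L') = { u }.
C ::= j u contributes {j}.
Union: FIRST(C) = { j, u }.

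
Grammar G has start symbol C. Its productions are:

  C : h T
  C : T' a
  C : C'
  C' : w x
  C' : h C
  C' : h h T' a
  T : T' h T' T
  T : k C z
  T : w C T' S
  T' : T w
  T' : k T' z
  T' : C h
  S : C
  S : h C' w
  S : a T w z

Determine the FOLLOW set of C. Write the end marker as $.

C is the start symbol, so $ ∈ FOLLOW(C).
In C' : h C: C is at the end, add FOLLOW(C') = { $, h, k, w, z }.
In T : k C z: add FIRST(z) = { z }.
In T : w C T' S: add FIRST(T' S) = { h, k, w }.
In T' : C h: add FIRST(h) = { h }.
In S : C: C is at the end, add FOLLOW(S) = { $, h, k, w, z }.
Union: FOLLOW(C) = { $, h, k, w, z }.

{ $, h, k, w, z }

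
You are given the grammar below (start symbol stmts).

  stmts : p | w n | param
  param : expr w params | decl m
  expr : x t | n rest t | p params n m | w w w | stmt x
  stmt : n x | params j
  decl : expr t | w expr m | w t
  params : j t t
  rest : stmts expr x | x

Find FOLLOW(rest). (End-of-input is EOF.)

{ t }

In expr : n rest t: add FIRST(t) = { t }.
Union: FOLLOW(rest) = { t }.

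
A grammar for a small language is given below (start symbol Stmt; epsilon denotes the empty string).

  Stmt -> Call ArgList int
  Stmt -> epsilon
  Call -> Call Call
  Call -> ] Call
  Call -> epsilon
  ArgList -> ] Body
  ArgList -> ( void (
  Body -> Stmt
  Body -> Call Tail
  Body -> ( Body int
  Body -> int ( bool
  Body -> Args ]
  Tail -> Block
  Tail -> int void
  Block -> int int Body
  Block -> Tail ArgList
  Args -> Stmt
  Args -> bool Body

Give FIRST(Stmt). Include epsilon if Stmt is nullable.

{ (, ], epsilon }

From Stmt -> Call ArgList int: Call nullable, take FIRST(Call) ∪ FIRST(ArgList) = { (, ] }.
Stmt -> epsilon contributes epsilon.
Union: FIRST(Stmt) = { (, ], epsilon }.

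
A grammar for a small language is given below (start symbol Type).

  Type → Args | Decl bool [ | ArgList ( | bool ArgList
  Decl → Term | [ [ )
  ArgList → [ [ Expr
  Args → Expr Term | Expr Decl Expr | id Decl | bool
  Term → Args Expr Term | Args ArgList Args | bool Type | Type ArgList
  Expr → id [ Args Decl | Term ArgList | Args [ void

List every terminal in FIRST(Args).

From Args → Expr Term: add FIRST(Expr) = { [, bool, id }.
From Args → Expr Decl Expr: add FIRST(Expr) = { [, bool, id }.
Args → id Decl contributes {id}.
Args → bool contributes {bool}.
Union: FIRST(Args) = { [, bool, id }.

{ [, bool, id }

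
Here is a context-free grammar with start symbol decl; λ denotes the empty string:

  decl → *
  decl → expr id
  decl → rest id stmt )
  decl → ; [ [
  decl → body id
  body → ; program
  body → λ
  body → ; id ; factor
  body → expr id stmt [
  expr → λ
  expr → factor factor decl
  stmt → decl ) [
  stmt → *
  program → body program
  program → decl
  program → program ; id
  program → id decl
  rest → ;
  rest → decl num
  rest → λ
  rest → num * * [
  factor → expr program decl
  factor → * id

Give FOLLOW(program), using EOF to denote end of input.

{ *, ;, id, num }

In body → ; program: program is at the end, add FOLLOW(body) = { *, ;, id, num }.
In program → body program: program is at the end, add FOLLOW(program) = { *, ;, id, num }.
In program → program ; id: add FIRST(; id) = { ; }.
In factor → expr program decl: add FIRST(decl) = { *, ;, id, num }.
Union: FOLLOW(program) = { *, ;, id, num }.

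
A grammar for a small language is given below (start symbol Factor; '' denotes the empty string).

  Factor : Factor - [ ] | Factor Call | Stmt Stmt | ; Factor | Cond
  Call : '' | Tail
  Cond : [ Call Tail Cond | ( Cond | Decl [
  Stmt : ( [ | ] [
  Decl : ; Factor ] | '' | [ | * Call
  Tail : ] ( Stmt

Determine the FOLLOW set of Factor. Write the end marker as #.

Factor is the start symbol, so # ∈ FOLLOW(Factor).
In Factor : Factor - [ ]: add FIRST(- [ ]) = { - }.
In Factor : Factor Call: add FIRST(Call)\{''} = { ] }.
  Since Call is nullable, also add FOLLOW(Factor) = { #, -, ] }.
In Factor : ; Factor: Factor is at the end, add FOLLOW(Factor) = { #, -, ] }.
In Decl : ; Factor ]: add FIRST(]) = { ] }.
Union: FOLLOW(Factor) = { #, -, ] }.

{ #, -, ] }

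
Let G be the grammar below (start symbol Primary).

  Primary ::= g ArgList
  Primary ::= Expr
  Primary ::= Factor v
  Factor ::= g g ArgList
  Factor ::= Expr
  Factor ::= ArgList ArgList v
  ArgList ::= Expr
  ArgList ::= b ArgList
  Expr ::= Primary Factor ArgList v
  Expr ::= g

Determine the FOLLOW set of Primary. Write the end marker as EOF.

Primary is the start symbol, so EOF ∈ FOLLOW(Primary).
In Expr ::= Primary Factor ArgList v: add FIRST(Factor ArgList v) = { b, g }.
Union: FOLLOW(Primary) = { EOF, b, g }.

{ EOF, b, g }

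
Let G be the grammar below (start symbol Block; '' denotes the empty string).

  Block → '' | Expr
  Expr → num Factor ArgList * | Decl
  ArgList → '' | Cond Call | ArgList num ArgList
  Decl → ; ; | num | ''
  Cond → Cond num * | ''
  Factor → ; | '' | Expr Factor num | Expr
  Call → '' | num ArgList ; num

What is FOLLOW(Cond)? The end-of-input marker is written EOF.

In ArgList → Cond Call: add FIRST(Call)\{''} = { num }.
  Since Call is nullable, also add FOLLOW(ArgList) = { *, ;, num }.
In Cond → Cond num *: add FIRST(num *) = { num }.
Union: FOLLOW(Cond) = { *, ;, num }.

{ *, ;, num }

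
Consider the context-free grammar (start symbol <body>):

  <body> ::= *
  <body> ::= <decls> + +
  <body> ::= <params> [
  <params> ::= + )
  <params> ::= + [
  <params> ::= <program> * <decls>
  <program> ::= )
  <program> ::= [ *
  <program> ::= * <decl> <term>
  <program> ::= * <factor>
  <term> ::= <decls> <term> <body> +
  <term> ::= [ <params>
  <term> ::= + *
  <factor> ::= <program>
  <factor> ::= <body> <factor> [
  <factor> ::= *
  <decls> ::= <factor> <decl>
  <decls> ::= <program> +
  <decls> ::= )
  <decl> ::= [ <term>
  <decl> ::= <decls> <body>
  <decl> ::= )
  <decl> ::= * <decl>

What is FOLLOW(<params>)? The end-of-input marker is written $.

In <body> ::= <params> [: add FIRST([) = { [ }.
In <term> ::= [ <params>: <params> is at the end, add FOLLOW(<term>) = { ), *, +, [ }.
Union: FOLLOW(<params>) = { ), *, +, [ }.

{ ), *, +, [ }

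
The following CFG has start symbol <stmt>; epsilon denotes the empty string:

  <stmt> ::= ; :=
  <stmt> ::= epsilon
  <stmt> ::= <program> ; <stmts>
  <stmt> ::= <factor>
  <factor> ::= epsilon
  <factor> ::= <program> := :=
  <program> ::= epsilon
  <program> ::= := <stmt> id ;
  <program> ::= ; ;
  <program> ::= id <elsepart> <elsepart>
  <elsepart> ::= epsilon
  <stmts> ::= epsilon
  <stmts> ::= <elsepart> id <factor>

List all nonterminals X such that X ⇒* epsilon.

Directly nullable (have an epsilon-production): <stmt>, <factor>, <program>, <elsepart>, <stmts>.

{ <elsepart>, <factor>, <program>, <stmt>, <stmts> }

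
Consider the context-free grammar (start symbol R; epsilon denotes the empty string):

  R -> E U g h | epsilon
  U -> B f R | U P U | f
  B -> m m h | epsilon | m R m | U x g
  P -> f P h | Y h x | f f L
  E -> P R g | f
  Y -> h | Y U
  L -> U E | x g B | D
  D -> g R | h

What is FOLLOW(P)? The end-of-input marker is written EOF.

{ f, g, h, m }

In U -> U P U: add FIRST(U) = { f, m }.
In P -> f P h: add FIRST(h) = { h }.
In E -> P R g: add FIRST(R g) = { f, g, h }.
Union: FOLLOW(P) = { f, g, h, m }.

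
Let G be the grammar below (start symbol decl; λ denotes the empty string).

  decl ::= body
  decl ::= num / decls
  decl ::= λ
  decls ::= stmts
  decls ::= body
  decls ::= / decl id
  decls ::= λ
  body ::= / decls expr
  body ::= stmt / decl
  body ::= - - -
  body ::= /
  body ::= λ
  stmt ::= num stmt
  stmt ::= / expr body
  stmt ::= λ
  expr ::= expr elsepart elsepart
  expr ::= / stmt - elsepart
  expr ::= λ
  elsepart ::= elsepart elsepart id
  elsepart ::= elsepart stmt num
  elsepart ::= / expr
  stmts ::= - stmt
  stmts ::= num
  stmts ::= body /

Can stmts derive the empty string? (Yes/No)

No

Nullable nonterminals: body, decl, decls, expr, stmt.
No production of stmts has an RHS whose symbols are all nullable, so stmts is not nullable.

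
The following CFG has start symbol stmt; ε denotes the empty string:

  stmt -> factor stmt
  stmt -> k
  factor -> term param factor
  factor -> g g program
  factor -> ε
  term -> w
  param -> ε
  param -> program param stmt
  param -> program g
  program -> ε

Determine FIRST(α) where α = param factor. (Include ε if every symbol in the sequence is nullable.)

{ g, k, w, ε }

Add FIRST(param)\{ε} = { g, k, w }; param is nullable, continue.
Add FIRST(factor)\{ε} = { g, w }; factor is nullable, continue.
Every symbol is nullable, so include ε.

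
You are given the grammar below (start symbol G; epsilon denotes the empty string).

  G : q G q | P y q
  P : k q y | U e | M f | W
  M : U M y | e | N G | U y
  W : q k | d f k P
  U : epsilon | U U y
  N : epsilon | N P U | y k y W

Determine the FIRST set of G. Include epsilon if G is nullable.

G : q G q contributes {q}.
From G : P y q: add FIRST(P) = { d, e, k, q, y }.
Union: FIRST(G) = { d, e, k, q, y }.

{ d, e, k, q, y }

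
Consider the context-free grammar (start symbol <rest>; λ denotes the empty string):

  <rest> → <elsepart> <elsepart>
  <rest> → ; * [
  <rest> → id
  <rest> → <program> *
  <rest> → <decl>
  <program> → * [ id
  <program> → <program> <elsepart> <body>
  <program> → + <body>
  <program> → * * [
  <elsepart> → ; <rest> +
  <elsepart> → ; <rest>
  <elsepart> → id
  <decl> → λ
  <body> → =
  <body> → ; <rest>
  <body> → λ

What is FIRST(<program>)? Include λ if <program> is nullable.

<program> → * [ id contributes {*}.
From <program> → <program> <elsepart> <body>: add FIRST(<program>) = { *, + }.
<program> → + <body> contributes {+}.
<program> → * * [ contributes {*}.
Union: FIRST(<program>) = { *, + }.

{ *, + }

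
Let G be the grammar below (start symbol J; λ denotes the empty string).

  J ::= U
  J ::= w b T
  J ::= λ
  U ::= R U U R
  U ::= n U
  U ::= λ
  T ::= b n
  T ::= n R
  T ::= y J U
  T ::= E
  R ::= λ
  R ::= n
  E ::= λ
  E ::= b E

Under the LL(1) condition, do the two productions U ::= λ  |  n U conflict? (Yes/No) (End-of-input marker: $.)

FIRST(λ) = { λ } and FIRST(n U) = { n }.
The first alternative is nullable and FOLLOW(U) = { $, n } shares n with FIRST of the second — conflict.

Yes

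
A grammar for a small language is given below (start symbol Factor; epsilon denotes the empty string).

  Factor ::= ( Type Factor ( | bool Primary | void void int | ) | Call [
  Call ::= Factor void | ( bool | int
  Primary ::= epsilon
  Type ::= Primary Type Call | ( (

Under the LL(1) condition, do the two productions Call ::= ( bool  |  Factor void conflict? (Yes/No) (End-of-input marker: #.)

FIRST(( bool) = { ( } and FIRST(Factor void) = { (, ), bool, int, void }.
Both contain (, so the two alternatives are not disjoint — LL(1) conflict.

Yes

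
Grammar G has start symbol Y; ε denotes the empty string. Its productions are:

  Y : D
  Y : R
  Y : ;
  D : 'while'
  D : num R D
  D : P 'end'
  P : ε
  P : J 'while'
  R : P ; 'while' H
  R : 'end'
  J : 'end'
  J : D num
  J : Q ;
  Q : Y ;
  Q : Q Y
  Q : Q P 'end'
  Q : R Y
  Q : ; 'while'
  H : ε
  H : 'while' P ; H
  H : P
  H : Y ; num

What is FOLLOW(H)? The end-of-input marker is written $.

In R : P ; 'while' H: H is at the end, add FOLLOW(R) = { $, 'end', 'while', ;, num }.
In H : 'while' P ; H: H is at the end, add FOLLOW(H) = { $, 'end', 'while', ;, num }.
Union: FOLLOW(H) = { $, 'end', 'while', ;, num }.

{ $, 'end', 'while', ;, num }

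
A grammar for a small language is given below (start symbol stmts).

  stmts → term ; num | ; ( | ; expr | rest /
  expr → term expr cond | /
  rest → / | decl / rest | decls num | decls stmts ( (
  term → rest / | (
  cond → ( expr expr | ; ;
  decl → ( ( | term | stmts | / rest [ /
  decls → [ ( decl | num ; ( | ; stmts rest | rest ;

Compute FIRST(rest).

{ (, /, ;, [, num }

rest → / contributes {/}.
From rest → decl / rest: add FIRST(decl) = { (, /, ;, [, num }.
From rest → decls num: add FIRST(decls) = { (, /, ;, [, num }.
From rest → decls stmts ( (: add FIRST(decls) = { (, /, ;, [, num }.
Union: FIRST(rest) = { (, /, ;, [, num }.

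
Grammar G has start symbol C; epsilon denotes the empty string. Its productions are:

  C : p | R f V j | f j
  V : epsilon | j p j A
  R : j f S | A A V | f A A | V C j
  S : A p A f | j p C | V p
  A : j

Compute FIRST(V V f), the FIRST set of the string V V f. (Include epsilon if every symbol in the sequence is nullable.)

{ f, j }

Add FIRST(V)\{epsilon} = { j }; V is nullable, continue.
Add FIRST(V)\{epsilon} = { j }; V is nullable, continue.
f is a terminal; add {f} and stop.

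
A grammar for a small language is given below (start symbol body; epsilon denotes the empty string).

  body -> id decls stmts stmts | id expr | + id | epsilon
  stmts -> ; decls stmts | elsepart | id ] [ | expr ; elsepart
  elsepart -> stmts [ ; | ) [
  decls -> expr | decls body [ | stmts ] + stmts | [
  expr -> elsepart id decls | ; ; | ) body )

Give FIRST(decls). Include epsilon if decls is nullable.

From decls -> expr: add FIRST(expr) = { ), ;, id }.
From decls -> decls body [: add FIRST(decls) = { ), ;, [, id }.
From decls -> stmts ] + stmts: add FIRST(stmts) = { ), ;, id }.
decls -> [ contributes {[}.
Union: FIRST(decls) = { ), ;, [, id }.

{ ), ;, [, id }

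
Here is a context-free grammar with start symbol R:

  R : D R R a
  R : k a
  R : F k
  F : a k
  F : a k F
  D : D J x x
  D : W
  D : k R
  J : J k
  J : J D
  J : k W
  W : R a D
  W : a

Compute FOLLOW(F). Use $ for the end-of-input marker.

{ k }

In R : F k: add FIRST(k) = { k }.
In F : a k F: F is at the end, add FOLLOW(F) = { k }.
Union: FOLLOW(F) = { k }.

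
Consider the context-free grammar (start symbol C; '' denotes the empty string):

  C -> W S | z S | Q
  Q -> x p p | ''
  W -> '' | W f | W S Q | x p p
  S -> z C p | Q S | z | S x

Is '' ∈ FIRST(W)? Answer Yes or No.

Yes

W has an ''-production, so W ⇒ ''.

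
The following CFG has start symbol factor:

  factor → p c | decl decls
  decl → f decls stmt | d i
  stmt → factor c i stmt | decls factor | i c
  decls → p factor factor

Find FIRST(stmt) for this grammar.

{ d, f, i, p }

From stmt → factor c i stmt: add FIRST(factor) = { d, f, p }.
From stmt → decls factor: add FIRST(decls) = { p }.
stmt → i c contributes {i}.
Union: FIRST(stmt) = { d, f, i, p }.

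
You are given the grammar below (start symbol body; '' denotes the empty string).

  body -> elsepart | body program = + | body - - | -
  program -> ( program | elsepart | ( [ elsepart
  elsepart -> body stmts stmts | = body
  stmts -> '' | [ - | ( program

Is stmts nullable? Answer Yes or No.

Yes

stmts has an ''-production, so stmts ⇒ ''.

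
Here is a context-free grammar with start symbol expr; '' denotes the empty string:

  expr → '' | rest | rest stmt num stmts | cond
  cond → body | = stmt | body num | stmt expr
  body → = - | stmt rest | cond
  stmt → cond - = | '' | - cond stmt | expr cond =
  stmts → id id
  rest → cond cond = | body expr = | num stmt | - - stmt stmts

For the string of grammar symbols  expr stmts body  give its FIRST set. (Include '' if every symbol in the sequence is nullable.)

Add FIRST(expr)\{''} = { -, =, num }; expr is nullable, continue.
Add FIRST(stmts) = { id }; stmts is not nullable, stop.

{ -, =, id, num }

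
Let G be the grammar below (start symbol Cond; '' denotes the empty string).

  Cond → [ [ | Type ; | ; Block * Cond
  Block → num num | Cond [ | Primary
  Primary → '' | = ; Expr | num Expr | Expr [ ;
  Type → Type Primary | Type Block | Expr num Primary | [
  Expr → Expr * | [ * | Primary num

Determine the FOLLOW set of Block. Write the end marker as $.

In Cond → ; Block * Cond: add FIRST(* Cond) = { * }.
In Type → Type Block: Block is at the end, add FOLLOW(Type) = { ;, =, [, num }.
Union: FOLLOW(Block) = { *, ;, =, [, num }.

{ *, ;, =, [, num }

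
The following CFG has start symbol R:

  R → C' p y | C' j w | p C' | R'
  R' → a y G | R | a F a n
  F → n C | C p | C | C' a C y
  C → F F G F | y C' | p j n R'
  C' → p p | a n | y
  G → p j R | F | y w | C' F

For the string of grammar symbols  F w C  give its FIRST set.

Add FIRST(F) = { a, n, p, y }; F is not nullable, stop.

{ a, n, p, y }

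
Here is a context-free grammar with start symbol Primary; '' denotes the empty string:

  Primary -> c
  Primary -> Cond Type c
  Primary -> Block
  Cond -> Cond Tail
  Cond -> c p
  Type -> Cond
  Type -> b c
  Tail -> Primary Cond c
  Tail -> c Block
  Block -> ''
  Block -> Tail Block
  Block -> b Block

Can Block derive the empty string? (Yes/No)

Block has an ''-production, so Block ⇒ ''.

Yes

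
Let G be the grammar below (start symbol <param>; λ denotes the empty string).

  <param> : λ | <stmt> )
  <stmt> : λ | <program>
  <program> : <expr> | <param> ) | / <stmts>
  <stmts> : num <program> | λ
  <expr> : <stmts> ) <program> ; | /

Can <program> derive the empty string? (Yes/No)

Nullable nonterminals: <param>, <stmt>, <stmts>.
No production of <program> has an RHS whose symbols are all nullable, so <program> is not nullable.

No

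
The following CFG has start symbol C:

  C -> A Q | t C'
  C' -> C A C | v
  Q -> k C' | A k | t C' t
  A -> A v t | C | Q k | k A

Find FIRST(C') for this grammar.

{ k, t, v }

From C' -> C A C: add FIRST(C) = { k, t }.
C' -> v contributes {v}.
Union: FIRST(C') = { k, t, v }.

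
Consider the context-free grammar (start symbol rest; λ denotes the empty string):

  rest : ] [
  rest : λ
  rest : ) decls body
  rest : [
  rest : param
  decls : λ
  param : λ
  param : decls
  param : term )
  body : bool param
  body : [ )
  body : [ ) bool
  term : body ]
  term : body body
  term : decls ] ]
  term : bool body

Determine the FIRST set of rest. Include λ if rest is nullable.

rest : ] [ contributes {]}.
rest : λ contributes λ.
rest : ) decls body contributes {)}.
rest : [ contributes {[}.
From rest : param: add FIRST(param) = { [, ], bool, λ } (including λ since param is nullable).
Union: FIRST(rest) = { ), [, ], bool, λ }.

{ ), [, ], bool, λ }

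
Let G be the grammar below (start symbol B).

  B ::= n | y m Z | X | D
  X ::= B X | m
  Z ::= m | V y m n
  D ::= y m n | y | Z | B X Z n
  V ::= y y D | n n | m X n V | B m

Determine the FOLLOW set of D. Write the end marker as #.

In B ::= D: D is at the end, add FOLLOW(B) = { #, m, n, y }.
In V ::= y y D: D is at the end, add FOLLOW(V) = { y }.
Union: FOLLOW(D) = { #, m, n, y }.

{ #, m, n, y }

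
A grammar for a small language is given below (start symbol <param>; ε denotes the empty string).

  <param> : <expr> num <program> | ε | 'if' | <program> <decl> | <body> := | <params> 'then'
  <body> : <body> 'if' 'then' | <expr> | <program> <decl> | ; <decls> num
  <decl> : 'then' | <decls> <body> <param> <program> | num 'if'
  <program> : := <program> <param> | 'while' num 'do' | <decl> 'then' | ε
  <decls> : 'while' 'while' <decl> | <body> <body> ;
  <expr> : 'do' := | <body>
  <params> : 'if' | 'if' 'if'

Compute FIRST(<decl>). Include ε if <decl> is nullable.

{ 'do', 'then', 'while', :=, ;, num }

<decl> : 'then' contributes {'then'}.
From <decl> : <decls> <body> <param> <program>: add FIRST(<decls>) = { 'do', 'then', 'while', :=, ;, num }.
<decl> : num 'if' contributes {num}.
Union: FIRST(<decl>) = { 'do', 'then', 'while', :=, ;, num }.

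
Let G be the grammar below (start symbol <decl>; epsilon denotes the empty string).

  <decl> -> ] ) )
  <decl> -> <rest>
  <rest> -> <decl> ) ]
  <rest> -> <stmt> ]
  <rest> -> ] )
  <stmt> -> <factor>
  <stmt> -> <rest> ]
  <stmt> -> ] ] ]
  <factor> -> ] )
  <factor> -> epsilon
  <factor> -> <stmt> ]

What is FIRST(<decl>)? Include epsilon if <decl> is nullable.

<decl> -> ] ) ) contributes {]}.
From <decl> -> <rest>: add FIRST(<rest>) = { ] }.
Union: FIRST(<decl>) = { ] }.

{ ] }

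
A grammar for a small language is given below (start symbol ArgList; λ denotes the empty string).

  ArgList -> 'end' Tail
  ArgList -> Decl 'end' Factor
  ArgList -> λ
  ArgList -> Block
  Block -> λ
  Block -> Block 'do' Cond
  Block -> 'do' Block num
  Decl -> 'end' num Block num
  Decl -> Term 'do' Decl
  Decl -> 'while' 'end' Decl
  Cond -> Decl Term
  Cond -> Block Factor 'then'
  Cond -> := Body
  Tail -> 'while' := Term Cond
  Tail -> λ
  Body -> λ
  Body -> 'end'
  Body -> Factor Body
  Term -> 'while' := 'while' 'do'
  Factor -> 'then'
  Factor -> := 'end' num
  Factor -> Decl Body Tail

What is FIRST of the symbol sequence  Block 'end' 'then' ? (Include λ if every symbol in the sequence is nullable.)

{ 'do', 'end' }

Add FIRST(Block)\{λ} = { 'do' }; Block is nullable, continue.
'end' is a terminal; add {'end'} and stop.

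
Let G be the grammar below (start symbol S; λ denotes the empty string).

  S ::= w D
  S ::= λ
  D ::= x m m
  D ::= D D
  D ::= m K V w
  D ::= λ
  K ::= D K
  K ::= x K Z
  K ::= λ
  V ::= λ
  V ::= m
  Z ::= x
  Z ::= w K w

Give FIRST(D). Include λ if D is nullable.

{ m, x, λ }

D ::= x m m contributes {x}.
From D ::= D D: D, D nullable, take FIRST(D) ∪ FIRST(D) = { m, x }; also λ since the whole RHS is nullable.
D ::= m K V w contributes {m}.
D ::= λ contributes λ.
Union: FIRST(D) = { m, x, λ }.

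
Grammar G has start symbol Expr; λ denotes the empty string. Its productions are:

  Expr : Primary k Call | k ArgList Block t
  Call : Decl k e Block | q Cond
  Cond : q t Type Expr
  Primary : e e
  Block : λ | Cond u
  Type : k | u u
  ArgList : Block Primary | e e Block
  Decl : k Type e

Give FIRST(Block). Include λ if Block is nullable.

Block : λ contributes λ.
From Block : Cond u: add FIRST(Cond) = { q }.
Union: FIRST(Block) = { q, λ }.

{ q, λ }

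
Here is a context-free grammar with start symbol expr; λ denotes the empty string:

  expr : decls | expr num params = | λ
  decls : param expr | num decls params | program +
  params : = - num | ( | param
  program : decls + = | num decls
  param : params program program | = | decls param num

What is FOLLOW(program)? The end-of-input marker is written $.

{ $, (, +, =, num }

In decls : program +: add FIRST(+) = { + }.
In param : params program program: add FIRST(program) = { (, =, num }.
In param : params program program: program is at the end, add FOLLOW(param) = { $, (, +, =, num }.
Union: FOLLOW(program) = { $, (, +, =, num }.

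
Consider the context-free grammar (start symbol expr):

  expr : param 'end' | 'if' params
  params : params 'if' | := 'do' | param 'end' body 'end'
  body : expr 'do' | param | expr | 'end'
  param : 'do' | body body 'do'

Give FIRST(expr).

{ 'do', 'end', 'if' }

From expr : param 'end': add FIRST(param) = { 'do', 'end', 'if' }.
expr : 'if' params contributes {'if'}.
Union: FIRST(expr) = { 'do', 'end', 'if' }.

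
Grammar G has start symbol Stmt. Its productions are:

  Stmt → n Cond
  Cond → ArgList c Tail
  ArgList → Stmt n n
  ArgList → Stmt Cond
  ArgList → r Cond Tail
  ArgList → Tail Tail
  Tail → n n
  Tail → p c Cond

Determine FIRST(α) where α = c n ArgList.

{ c }

c is a terminal; add {c} and stop.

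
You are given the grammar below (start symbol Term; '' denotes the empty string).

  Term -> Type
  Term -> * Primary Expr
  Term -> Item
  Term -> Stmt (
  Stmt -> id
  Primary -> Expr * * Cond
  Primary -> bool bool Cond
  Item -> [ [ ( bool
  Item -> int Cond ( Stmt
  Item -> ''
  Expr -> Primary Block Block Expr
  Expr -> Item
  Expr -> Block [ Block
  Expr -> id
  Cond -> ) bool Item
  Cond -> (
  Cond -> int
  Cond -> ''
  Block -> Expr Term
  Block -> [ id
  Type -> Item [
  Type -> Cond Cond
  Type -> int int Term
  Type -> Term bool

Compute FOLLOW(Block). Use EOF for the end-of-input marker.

{ EOF, (, ), *, [, bool, id, int }

In Expr -> Primary Block Block Expr: add FIRST(Block Expr)\{''} = { (, ), *, [, bool, id, int }.
  Since Block Expr is nullable, also add FOLLOW(Expr) = { EOF, (, ), *, [, bool, id, int }.
In Expr -> Primary Block Block Expr: add FIRST(Expr)\{''} = { (, ), *, [, bool, id, int }.
  Since Expr is nullable, also add FOLLOW(Expr) = { EOF, (, ), *, [, bool, id, int }.
In Expr -> Block [ Block: add FIRST([ Block) = { [ }.
In Expr -> Block [ Block: Block is at the end, add FOLLOW(Expr) = { EOF, (, ), *, [, bool, id, int }.
Union: FOLLOW(Block) = { EOF, (, ), *, [, bool, id, int }.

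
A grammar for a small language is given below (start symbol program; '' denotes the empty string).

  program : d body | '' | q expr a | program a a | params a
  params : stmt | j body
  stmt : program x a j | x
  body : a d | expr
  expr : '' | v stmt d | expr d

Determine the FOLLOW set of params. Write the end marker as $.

In program : params a: add FIRST(a) = { a }.
Union: FOLLOW(params) = { a }.

{ a }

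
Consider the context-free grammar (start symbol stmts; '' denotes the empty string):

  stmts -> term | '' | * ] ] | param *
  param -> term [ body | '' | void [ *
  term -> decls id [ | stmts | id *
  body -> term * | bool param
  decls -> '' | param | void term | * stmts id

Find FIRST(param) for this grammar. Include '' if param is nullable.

From param -> term [ body: term nullable, take FIRST(term) ∪ {[} = { *, [, id, void }.
param -> '' contributes ''.
param -> void [ * contributes {void}.
Union: FIRST(param) = { *, [, id, void, '' }.

{ *, [, id, void, '' }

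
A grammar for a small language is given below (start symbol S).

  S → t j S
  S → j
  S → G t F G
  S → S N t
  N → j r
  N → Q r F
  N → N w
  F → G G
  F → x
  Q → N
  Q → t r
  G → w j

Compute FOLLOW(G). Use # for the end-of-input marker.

In S → G t F G: add FIRST(t F G) = { t }.
In S → G t F G: G is at the end, add FOLLOW(S) = { #, j, t }.
In F → G G: add FIRST(G) = { w }.
In F → G G: G is at the end, add FOLLOW(F) = { r, t, w }.
Union: FOLLOW(G) = { #, j, r, t, w }.

{ #, j, r, t, w }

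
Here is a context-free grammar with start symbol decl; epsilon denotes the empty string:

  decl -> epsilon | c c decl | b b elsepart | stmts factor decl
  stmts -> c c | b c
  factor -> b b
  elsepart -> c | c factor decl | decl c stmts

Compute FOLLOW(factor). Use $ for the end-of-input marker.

In decl -> stmts factor decl: add FIRST(decl)\{epsilon} = { b, c }.
  Since decl is nullable, also add FOLLOW(decl) = { $, c }.
In elsepart -> c factor decl: add FIRST(decl)\{epsilon} = { b, c }.
  Since decl is nullable, also add FOLLOW(elsepart) = { $, c }.
Union: FOLLOW(factor) = { $, b, c }.

{ $, b, c }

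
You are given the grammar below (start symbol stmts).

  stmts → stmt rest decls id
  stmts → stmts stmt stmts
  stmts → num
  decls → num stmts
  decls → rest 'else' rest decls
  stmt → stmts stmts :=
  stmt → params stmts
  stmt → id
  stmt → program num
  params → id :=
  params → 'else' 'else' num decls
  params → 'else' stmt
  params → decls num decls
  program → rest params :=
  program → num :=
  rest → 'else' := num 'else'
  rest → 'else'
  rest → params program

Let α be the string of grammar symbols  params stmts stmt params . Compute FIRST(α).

{ 'else', id, num }

Add FIRST(params) = { 'else', id, num }; params is not nullable, stop.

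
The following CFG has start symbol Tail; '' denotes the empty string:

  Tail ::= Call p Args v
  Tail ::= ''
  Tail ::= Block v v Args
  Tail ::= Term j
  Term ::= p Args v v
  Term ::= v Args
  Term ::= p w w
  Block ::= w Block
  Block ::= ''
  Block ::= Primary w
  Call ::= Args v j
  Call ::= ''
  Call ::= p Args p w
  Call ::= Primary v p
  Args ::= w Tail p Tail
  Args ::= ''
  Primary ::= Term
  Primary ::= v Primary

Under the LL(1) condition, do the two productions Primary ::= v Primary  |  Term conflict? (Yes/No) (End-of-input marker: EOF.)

FIRST(v Primary) = { v } and FIRST(Term) = { p, v }.
Both contain v, so the two alternatives are not disjoint — LL(1) conflict.

Yes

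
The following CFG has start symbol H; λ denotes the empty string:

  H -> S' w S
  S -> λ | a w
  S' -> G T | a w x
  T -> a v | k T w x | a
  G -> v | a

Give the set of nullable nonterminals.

{ S }

Directly nullable (have an λ-production): S.
No other nonterminal has a production whose RHS symbols are all nullable.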